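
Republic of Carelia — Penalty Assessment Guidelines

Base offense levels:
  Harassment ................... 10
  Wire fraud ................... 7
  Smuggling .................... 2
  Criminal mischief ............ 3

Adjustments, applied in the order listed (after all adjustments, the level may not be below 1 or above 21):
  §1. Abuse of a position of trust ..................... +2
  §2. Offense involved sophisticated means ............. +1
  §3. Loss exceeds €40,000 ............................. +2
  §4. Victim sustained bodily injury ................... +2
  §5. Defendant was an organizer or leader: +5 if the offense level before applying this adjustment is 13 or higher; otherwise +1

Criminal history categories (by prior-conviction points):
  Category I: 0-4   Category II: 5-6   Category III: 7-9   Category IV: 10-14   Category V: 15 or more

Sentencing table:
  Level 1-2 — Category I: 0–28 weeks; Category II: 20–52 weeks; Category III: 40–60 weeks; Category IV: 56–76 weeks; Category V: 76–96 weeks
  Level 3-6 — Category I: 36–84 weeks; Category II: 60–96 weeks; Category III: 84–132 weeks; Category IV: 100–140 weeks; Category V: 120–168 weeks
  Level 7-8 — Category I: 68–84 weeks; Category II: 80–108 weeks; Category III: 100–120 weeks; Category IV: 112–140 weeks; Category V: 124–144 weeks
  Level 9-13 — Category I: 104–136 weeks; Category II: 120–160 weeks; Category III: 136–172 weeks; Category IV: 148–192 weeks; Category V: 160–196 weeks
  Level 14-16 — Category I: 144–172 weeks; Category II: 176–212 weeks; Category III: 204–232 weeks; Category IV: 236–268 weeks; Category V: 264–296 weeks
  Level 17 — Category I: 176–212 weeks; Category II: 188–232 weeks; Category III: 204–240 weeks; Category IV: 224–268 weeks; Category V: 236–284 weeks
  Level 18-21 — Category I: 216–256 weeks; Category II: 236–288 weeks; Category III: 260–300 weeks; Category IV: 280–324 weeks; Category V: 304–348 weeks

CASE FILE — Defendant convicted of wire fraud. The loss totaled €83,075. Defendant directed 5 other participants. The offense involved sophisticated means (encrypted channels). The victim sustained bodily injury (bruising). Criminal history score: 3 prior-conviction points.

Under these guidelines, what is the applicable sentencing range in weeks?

104-136 weeks

Base offense level for wire fraud: 7.
§2 applies: 7 + 1 = 8.
§3 applies: 8 + 2 = 10.
§4 applies: 10 + 2 = 12.
§5 applies (level before this adjustment is 12 < 13, so +1): 12 + 1 = 13.
Final offense level: 13.
Criminal history: 3 prior points → Category I (0-4).
Level 13 falls in the 9-13 band.
Grid: Level 9-13 × Category I = 104-136 weeks.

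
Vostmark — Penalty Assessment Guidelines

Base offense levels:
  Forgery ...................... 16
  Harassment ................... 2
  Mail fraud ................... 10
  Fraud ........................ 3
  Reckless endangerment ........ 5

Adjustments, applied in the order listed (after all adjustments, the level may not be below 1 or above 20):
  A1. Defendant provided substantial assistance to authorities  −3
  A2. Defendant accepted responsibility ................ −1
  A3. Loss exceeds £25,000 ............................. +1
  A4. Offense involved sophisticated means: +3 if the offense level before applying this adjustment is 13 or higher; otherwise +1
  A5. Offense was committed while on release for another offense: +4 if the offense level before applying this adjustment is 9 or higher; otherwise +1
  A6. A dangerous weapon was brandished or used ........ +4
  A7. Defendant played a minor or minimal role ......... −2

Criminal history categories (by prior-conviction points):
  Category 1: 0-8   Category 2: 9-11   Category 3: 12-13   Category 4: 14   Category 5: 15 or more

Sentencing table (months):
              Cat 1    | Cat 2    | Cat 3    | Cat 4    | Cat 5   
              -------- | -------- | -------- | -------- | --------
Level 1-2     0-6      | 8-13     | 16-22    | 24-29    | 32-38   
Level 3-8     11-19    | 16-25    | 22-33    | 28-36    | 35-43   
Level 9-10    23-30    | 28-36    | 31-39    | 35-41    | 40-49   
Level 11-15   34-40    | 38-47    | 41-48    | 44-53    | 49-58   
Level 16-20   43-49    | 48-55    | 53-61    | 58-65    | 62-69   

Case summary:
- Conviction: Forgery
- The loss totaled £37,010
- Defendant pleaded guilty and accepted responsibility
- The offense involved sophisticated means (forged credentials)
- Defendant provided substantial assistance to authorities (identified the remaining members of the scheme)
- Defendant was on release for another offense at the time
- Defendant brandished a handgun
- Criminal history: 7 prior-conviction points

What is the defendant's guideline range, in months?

43-49 months

Base offense level for forgery: 16.
A1 applies: 16 − 3 = 13.
A2 applies: 13 − 1 = 12.
A3 applies: 12 + 1 = 13.
A4 applies (level before this adjustment is 13 ≥ 13, so +3): 13 + 3 = 16.
A5 applies (level before this adjustment is 16 ≥ 9, so +4): 16 + 4 = 20.
A6 applies: 20 + 4 = 24.
A7 does not apply.
Level 24 exceeds the maximum of 20; capped at 20.
Final offense level: 20.
Criminal history: 7 prior points → Category 1 (0-8).
Level 20 falls in the 16-20 band.
Grid: Level 16-20 × Category 1 = 43-49 months.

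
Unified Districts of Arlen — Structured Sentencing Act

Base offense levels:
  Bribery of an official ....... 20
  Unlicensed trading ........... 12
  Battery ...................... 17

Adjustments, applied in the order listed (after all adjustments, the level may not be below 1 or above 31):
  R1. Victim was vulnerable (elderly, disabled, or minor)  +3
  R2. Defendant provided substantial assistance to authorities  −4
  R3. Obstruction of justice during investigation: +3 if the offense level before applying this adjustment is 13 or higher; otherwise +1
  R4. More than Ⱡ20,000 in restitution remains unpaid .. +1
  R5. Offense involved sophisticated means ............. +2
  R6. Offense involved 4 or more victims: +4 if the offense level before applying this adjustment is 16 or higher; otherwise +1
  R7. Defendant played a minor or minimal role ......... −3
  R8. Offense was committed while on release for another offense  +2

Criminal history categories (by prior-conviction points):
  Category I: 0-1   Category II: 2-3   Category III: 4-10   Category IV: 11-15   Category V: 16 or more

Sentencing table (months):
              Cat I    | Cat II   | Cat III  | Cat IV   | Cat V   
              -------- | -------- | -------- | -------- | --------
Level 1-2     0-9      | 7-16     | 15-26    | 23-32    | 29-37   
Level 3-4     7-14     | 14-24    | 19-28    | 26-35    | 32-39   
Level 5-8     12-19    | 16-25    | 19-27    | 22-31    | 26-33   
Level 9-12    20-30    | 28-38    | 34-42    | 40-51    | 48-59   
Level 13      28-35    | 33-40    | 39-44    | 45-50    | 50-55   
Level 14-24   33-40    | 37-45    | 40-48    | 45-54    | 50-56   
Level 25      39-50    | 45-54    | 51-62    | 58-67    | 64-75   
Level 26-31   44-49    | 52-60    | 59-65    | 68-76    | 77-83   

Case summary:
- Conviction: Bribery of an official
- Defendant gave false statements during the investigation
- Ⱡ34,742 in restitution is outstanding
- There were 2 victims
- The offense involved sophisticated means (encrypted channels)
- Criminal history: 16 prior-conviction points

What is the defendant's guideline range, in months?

77-83 months

Base offense level for bribery of an official: 20.
R3 applies (level before this adjustment is 20 ≥ 13, so +3): 20 + 3 = 23.
R4 applies: 23 + 1 = 24.
R5 applies: 24 + 2 = 26.
R6 does not apply.
R7 does not apply.
Final offense level: 26.
Criminal history: 16 prior points → Category V (16+).
Level 26 falls in the 26-31 band.
Grid: Level 26-31 × Category V = 77-83 months.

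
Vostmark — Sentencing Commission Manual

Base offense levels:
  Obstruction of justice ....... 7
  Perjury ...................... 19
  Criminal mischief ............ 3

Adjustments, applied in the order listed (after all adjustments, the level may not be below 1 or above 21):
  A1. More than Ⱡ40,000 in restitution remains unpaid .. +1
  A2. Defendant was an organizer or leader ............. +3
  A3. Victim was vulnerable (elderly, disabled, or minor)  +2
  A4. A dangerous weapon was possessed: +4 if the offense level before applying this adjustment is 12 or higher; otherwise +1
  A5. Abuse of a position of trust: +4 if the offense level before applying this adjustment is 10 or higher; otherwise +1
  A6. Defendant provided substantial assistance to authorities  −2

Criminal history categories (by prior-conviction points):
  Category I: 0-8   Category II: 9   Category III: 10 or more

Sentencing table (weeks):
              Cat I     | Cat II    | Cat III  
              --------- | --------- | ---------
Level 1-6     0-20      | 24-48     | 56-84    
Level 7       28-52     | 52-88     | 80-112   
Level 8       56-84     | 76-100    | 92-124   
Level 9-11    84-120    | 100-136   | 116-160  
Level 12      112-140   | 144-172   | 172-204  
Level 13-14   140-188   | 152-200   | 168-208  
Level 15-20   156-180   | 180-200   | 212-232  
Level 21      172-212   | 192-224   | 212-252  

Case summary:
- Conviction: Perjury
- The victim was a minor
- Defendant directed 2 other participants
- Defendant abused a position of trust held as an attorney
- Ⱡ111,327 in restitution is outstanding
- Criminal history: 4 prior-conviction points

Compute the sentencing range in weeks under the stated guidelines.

Base offense level for perjury: 19.
A1 applies: 19 + 1 = 20.
A2 applies: 20 + 3 = 23.
A3 applies: 23 + 2 = 25.
A5 applies (level before this adjustment is 25 ≥ 10, so +4): 25 + 4 = 29.
Level 29 exceeds the maximum of 21; capped at 21.
Final offense level: 21.
Criminal history: 4 prior points → Category I (0-8).
Level 21 falls in the 21 band.
Grid: Level 21 × Category I = 172-212 weeks.

172-212 weeks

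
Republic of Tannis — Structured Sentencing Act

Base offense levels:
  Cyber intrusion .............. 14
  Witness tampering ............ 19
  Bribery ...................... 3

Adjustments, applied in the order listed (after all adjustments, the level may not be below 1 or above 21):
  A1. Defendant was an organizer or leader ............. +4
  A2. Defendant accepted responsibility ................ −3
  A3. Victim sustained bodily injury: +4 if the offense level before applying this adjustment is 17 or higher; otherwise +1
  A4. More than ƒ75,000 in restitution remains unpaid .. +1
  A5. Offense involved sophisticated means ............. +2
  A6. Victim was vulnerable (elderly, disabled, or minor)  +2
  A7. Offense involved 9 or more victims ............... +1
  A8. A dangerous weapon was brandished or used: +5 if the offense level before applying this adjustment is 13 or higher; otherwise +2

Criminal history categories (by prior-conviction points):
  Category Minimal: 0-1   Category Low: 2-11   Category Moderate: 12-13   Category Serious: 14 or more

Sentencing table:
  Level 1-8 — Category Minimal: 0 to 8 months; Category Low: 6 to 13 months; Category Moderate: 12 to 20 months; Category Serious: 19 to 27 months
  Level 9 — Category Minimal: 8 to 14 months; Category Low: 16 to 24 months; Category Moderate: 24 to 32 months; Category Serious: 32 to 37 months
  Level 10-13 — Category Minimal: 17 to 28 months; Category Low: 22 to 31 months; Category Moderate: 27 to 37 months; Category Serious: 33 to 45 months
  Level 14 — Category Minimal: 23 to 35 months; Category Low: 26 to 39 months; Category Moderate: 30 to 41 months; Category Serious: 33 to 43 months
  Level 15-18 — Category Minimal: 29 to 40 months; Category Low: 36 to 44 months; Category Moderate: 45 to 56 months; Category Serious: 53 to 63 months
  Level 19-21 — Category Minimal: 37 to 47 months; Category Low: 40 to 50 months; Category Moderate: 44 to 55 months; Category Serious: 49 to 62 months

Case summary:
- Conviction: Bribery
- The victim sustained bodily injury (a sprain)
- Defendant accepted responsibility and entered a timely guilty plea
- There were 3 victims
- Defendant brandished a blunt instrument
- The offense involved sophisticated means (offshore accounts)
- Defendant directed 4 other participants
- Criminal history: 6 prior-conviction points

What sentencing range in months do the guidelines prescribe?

Base offense level for bribery: 3.
A1 applies: 3 + 4 = 7.
A2 applies: 7 − 3 = 4.
A3 applies (level before this adjustment is 4 < 17, so +1): 4 + 1 = 5.
A4 does not apply.
A5 applies: 5 + 2 = 7.
A6 does not apply.
A7 does not apply.
A8 applies (level before this adjustment is 7 < 13, so +2): 7 + 2 = 9.
Final offense level: 9.
Criminal history: 6 prior points → Category Low (2-11).
Level 9 falls in the 9 band.
Grid: Level 9 × Category Low = 16-24 months.

16-24 months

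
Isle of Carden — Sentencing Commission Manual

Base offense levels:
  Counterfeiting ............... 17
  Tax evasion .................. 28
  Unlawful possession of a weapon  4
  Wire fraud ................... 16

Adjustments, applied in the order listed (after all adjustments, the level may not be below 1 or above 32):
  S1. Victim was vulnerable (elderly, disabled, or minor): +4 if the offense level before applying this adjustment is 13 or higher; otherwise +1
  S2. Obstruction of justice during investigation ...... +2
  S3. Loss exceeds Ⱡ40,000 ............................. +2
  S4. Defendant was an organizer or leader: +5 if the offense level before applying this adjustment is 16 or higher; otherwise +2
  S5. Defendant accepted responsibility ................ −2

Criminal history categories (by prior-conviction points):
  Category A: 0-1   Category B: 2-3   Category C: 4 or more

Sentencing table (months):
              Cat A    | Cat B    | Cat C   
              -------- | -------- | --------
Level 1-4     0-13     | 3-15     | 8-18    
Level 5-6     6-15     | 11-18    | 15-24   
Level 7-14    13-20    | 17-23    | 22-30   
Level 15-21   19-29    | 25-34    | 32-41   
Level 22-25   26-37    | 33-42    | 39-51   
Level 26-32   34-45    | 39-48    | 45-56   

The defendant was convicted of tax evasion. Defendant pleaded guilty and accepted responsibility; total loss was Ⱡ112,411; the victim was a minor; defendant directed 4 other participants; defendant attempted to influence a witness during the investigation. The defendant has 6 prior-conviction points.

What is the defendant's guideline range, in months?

Base offense level for tax evasion: 28.
S1 applies (level before this adjustment is 28 ≥ 13, so +4): 28 + 4 = 32.
S2 applies: 32 + 2 = 34.
S3 applies: 34 + 2 = 36.
S4 applies (level before this adjustment is 36 ≥ 16, so +5): 36 + 5 = 41.
S5 applies: 41 − 2 = 39.
Level 39 exceeds the maximum of 32; capped at 32.
Final offense level: 32.
Criminal history: 6 prior points → Category C (4+).
Level 32 falls in the 26-32 band.
Grid: Level 26-32 × Category C = 45-56 months.

45-56 months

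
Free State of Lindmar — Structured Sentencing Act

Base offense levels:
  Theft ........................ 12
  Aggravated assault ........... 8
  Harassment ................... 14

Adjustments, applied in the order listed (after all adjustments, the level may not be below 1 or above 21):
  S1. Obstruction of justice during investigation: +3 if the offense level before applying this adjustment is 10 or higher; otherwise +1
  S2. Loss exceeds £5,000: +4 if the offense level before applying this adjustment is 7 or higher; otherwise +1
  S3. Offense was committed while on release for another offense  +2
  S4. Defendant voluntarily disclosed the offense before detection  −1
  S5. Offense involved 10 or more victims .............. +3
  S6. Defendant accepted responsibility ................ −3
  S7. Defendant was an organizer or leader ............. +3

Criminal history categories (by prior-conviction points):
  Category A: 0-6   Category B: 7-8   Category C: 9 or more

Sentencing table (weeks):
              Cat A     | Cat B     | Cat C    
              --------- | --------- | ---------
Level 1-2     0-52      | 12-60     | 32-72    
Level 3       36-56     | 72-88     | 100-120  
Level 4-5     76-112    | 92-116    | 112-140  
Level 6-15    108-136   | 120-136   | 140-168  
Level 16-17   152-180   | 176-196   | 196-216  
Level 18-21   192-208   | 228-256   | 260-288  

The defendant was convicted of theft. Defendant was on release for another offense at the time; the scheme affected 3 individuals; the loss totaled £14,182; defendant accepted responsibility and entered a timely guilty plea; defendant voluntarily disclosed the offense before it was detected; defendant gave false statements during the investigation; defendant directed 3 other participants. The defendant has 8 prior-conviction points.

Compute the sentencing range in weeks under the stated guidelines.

228-256 weeks

Base offense level for theft: 12.
S1 applies (level before this adjustment is 12 ≥ 10, so +3): 12 + 3 = 15.
S2 applies (level before this adjustment is 15 ≥ 7, so +4): 15 + 4 = 19.
S3 applies: 19 + 2 = 21.
S4 applies: 21 − 1 = 20.
S5 does not apply.
S6 applies: 20 − 3 = 17.
S7 applies: 17 + 3 = 20.
Final offense level: 20.
Criminal history: 8 prior points → Category B (7-8).
Level 20 falls in the 18-21 band.
Grid: Level 18-21 × Category B = 228-256 weeks.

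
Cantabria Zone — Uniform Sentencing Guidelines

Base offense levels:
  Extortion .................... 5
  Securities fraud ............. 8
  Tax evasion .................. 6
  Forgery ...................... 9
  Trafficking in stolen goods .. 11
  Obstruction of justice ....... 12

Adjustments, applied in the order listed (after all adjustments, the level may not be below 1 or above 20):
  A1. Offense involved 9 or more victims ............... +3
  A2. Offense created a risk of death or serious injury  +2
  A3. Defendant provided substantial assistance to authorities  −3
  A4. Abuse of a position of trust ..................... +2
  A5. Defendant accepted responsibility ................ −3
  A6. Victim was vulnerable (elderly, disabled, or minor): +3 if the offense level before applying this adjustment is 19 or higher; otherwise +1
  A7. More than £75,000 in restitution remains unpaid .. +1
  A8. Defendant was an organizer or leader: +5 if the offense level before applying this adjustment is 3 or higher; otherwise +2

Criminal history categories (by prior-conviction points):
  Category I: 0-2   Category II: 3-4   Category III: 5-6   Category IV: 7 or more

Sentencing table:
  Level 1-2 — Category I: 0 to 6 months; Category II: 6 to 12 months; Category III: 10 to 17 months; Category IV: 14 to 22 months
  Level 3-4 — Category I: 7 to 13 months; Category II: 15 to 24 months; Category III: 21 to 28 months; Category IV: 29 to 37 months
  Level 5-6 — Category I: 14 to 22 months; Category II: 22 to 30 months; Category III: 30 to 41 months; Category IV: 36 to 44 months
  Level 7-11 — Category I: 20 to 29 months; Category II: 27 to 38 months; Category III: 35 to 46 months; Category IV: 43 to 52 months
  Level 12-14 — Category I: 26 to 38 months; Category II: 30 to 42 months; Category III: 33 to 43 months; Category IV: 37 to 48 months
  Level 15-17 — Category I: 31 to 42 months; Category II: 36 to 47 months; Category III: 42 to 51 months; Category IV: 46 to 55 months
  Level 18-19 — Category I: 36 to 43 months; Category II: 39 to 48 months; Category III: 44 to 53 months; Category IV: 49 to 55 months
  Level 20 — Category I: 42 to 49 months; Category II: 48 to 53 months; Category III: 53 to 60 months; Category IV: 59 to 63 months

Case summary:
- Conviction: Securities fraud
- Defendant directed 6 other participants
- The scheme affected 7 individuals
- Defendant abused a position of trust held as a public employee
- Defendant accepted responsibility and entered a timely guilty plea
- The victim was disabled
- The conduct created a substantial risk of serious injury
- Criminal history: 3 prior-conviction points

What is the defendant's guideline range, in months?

Base offense level for securities fraud: 8.
A1 does not apply.
A2 applies: 8 + 2 = 10.
A3 does not apply.
A4 applies: 10 + 2 = 12.
A5 applies: 12 − 3 = 9.
A6 applies (level before this adjustment is 9 < 19, so +1): 9 + 1 = 10.
A8 applies (level before this adjustment is 10 ≥ 3, so +5): 10 + 5 = 15.
Final offense level: 15.
Criminal history: 3 prior points → Category II (3-4).
Level 15 falls in the 15-17 band.
Grid: Level 15-17 × Category II = 36-47 months.

36-47 months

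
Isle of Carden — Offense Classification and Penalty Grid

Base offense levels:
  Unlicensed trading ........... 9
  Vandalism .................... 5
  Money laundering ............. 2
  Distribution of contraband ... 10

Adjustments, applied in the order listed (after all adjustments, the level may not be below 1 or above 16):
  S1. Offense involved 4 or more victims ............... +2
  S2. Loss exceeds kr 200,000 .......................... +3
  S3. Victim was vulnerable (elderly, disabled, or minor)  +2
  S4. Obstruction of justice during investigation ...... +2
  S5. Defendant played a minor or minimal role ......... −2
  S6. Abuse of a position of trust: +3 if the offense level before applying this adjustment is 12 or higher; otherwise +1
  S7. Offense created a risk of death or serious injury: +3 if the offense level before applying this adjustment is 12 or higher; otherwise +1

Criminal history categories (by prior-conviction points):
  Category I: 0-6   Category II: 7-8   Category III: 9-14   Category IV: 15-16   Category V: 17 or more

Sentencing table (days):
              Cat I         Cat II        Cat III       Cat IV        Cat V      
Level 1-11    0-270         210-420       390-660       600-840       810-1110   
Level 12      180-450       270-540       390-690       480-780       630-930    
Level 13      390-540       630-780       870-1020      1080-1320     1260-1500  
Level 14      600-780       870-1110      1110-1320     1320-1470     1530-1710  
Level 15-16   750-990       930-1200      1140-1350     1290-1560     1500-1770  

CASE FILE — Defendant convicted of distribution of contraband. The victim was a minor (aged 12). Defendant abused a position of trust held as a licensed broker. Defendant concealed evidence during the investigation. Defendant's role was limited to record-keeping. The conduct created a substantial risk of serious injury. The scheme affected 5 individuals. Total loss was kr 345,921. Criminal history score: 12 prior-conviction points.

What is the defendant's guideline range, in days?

1140-1350 days

Base offense level for distribution of contraband: 10.
S1 applies: 10 + 2 = 12.
S2 applies: 12 + 3 = 15.
S3 applies: 15 + 2 = 17.
S4 applies: 17 + 2 = 19.
S5 applies: 19 − 2 = 17.
S6 applies (level before this adjustment is 17 ≥ 12, so +3): 17 + 3 = 20.
S7 applies (level before this adjustment is 20 ≥ 12, so +3): 20 + 3 = 23.
Level 23 exceeds the maximum of 16; capped at 16.
Final offense level: 16.
Criminal history: 12 prior points → Category III (9-14).
Level 16 falls in the 15-16 band.
Grid: Level 15-16 × Category III = 1140-1350 days.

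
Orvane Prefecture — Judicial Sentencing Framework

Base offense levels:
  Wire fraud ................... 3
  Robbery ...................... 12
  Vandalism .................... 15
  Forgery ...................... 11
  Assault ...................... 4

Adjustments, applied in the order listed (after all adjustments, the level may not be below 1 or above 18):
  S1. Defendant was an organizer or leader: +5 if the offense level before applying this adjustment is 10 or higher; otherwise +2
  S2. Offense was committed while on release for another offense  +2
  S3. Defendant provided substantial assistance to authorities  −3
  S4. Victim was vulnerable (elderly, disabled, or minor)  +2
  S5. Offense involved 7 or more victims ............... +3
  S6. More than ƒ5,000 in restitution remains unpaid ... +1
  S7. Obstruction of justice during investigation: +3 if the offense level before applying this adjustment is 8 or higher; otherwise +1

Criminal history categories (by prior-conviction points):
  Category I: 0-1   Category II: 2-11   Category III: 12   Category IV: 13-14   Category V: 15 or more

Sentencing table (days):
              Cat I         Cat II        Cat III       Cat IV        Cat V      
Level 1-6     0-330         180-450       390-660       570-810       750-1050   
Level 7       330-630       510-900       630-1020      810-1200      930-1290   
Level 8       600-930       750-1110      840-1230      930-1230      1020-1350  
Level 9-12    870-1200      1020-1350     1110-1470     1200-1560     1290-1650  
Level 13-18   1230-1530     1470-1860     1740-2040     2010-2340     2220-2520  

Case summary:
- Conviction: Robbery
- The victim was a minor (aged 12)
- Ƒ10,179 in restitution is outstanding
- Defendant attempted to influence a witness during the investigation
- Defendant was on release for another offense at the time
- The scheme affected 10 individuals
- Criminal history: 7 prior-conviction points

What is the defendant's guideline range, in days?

1470-1860 days

Base offense level for robbery: 12.
S2 applies: 12 + 2 = 14.
S4 applies: 14 + 2 = 16.
S5 applies: 16 + 3 = 19.
S6 applies: 19 + 1 = 20.
S7 applies (level before this adjustment is 20 ≥ 8, so +3): 20 + 3 = 23.
Level 23 exceeds the maximum of 18; capped at 18.
Final offense level: 18.
Criminal history: 7 prior points → Category II (2-11).
Level 18 falls in the 13-18 band.
Grid: Level 13-18 × Category II = 1470-1860 days.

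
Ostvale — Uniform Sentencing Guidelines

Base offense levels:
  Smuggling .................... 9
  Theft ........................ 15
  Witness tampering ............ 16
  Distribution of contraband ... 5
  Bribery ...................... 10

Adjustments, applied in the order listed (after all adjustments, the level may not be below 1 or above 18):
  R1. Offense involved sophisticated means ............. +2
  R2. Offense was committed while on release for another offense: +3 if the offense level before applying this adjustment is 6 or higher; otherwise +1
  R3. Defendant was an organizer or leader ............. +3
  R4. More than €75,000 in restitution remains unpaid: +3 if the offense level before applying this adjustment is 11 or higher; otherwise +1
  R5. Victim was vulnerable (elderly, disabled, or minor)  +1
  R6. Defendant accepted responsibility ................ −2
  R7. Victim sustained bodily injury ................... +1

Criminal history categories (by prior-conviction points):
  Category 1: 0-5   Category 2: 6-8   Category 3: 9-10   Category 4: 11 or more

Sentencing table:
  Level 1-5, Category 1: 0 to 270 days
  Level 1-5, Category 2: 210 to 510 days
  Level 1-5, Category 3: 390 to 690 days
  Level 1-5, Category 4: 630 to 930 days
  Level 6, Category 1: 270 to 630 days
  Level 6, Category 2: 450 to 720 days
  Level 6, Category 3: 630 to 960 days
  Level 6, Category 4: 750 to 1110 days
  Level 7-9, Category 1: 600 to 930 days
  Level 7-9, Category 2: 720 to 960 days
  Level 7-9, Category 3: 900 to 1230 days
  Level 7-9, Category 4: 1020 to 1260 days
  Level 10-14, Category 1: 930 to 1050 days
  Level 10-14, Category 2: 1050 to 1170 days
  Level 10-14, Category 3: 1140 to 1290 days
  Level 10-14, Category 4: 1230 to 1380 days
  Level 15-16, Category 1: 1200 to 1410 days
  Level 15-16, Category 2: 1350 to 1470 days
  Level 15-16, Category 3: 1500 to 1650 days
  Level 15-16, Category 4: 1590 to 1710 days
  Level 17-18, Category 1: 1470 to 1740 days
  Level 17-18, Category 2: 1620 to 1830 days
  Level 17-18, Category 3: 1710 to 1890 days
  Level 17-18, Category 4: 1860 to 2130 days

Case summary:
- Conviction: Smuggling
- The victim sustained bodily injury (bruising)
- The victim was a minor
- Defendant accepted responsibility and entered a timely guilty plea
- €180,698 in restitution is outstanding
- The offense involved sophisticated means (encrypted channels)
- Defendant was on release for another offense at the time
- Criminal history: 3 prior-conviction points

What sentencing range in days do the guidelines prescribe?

1470-1740 days

Base offense level for smuggling: 9.
R1 applies: 9 + 2 = 11.
R2 applies (level before this adjustment is 11 ≥ 6, so +3): 11 + 3 = 14.
R3 does not apply.
R4 applies (level before this adjustment is 14 ≥ 11, so +3): 14 + 3 = 17.
R5 applies: 17 + 1 = 18.
R6 applies: 18 − 2 = 16.
R7 applies: 16 + 1 = 17.
Final offense level: 17.
Criminal history: 3 prior points → Category 1 (0-5).
Level 17 falls in the 17-18 band.
Grid: Level 17-18 × Category 1 = 1470-1740 days.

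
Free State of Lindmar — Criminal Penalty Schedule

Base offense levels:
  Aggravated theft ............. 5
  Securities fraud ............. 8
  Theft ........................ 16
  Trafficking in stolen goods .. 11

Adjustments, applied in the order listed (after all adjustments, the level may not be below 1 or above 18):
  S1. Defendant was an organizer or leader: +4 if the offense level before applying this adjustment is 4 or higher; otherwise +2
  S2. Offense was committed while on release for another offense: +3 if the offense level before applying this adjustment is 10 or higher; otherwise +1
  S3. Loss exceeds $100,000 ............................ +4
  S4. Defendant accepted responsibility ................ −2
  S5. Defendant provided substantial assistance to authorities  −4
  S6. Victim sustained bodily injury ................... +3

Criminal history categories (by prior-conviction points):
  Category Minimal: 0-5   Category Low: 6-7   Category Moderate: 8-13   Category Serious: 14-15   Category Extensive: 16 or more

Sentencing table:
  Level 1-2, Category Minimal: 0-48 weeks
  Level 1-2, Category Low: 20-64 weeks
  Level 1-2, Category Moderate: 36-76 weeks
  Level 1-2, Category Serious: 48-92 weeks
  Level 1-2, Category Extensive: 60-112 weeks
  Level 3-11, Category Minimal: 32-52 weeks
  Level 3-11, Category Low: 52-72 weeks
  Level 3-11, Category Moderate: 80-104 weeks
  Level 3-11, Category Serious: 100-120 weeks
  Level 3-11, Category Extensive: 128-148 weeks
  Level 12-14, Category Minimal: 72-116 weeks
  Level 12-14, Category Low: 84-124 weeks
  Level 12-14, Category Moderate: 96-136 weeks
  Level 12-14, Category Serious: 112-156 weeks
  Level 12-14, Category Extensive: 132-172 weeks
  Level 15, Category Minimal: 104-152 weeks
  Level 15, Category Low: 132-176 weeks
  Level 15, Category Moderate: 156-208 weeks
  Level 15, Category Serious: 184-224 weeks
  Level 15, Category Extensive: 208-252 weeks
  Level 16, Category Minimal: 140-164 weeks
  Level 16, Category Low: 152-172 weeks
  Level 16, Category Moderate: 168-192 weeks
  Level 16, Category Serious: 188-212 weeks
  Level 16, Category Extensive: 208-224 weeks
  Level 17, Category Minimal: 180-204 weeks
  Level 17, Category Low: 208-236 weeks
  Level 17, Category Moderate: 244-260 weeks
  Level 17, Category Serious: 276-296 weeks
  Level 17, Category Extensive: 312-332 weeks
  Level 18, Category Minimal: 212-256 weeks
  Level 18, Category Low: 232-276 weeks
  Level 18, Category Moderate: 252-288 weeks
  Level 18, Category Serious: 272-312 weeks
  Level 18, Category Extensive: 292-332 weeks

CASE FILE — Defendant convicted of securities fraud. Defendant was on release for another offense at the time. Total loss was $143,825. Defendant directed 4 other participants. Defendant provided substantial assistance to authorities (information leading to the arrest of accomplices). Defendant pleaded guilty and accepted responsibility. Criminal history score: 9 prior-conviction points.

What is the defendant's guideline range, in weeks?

Base offense level for securities fraud: 8.
S1 applies (level before this adjustment is 8 ≥ 4, so +4): 8 + 4 = 12.
S2 applies (level before this adjustment is 12 ≥ 10, so +3): 12 + 3 = 15.
S3 applies: 15 + 4 = 19.
S4 applies: 19 − 2 = 17.
S5 applies: 17 − 4 = 13.
S6 does not apply.
Final offense level: 13.
Criminal history: 9 prior points → Category Moderate (8-13).
Level 13 falls in the 12-14 band.
Grid: Level 12-14 × Category Moderate = 96-136 weeks.

96-136 weeks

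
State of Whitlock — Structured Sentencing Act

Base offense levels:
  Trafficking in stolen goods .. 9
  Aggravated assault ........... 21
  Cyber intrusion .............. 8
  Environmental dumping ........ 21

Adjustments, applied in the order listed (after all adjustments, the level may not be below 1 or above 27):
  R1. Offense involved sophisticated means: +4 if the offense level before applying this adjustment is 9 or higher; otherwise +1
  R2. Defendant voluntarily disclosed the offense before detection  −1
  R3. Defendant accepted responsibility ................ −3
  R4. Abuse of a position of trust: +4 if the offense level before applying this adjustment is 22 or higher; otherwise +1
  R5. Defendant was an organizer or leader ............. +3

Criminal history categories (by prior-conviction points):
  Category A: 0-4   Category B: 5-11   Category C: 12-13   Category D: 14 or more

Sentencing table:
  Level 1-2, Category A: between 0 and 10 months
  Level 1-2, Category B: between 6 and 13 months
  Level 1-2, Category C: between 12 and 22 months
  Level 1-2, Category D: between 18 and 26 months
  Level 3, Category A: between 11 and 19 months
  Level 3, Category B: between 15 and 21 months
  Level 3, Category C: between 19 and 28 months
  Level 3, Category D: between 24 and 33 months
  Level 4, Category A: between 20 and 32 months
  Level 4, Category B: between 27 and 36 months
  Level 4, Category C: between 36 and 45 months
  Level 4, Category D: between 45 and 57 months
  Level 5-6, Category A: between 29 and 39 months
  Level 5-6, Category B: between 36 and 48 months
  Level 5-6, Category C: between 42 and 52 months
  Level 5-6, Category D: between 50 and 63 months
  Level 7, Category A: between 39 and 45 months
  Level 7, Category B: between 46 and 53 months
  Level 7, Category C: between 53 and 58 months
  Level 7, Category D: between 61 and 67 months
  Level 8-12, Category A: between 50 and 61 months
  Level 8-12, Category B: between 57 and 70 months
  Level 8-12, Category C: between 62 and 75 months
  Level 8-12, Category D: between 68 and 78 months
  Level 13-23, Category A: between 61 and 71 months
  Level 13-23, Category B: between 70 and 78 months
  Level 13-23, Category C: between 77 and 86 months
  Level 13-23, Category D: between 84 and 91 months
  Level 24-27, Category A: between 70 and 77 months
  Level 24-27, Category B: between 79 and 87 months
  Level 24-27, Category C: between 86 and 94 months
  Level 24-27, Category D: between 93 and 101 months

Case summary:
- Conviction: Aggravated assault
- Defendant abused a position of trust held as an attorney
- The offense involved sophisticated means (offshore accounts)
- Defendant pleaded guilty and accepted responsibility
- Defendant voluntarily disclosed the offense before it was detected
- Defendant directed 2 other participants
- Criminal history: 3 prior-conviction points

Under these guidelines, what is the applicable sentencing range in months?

Base offense level for aggravated assault: 21.
R1 applies (level before this adjustment is 21 ≥ 9, so +4): 21 + 4 = 25.
R2 applies: 25 − 1 = 24.
R3 applies: 24 − 3 = 21.
R4 applies (level before this adjustment is 21 < 22, so +1): 21 + 1 = 22.
R5 applies: 22 + 3 = 25.
Final offense level: 25.
Criminal history: 3 prior points → Category A (0-4).
Level 25 falls in the 24-27 band.
Grid: Level 24-27 × Category A = 70-77 months.

70-77 months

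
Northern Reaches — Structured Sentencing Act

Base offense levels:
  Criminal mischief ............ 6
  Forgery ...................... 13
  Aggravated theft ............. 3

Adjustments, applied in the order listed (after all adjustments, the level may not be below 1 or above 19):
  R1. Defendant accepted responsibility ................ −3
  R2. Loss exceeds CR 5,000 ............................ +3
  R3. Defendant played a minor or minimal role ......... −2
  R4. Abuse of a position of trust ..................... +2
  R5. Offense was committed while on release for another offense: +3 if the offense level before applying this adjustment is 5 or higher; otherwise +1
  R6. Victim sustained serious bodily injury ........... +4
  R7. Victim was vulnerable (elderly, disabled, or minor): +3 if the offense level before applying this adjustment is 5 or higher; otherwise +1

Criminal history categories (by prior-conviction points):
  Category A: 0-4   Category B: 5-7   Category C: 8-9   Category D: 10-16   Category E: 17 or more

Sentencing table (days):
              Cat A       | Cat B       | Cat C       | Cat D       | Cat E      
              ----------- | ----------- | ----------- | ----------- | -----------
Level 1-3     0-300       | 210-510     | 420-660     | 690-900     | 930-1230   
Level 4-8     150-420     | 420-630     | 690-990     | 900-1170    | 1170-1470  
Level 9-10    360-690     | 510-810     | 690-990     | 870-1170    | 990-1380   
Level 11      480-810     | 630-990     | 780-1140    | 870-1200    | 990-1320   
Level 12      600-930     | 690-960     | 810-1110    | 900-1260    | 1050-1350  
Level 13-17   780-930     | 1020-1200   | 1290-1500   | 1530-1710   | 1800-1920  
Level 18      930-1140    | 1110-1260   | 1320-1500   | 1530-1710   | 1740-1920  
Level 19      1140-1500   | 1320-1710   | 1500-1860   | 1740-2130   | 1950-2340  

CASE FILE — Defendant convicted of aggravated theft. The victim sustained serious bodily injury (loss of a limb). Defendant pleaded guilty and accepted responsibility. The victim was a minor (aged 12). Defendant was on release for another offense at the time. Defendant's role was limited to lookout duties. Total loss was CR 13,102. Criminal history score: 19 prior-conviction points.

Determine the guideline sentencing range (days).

990-1380 days

Base offense level for aggravated theft: 3.
R1 applies: 3 − 3 = 0.
R2 applies: 0 + 3 = 3.
R3 applies: 3 − 2 = 1.
R4 does not apply.
R5 applies (level before this adjustment is 1 < 5, so +1): 1 + 1 = 2.
R6 applies: 2 + 4 = 6.
R7 applies (level before this adjustment is 6 ≥ 5, so +3): 6 + 3 = 9.
Final offense level: 9.
Criminal history: 19 prior points → Category E (17+).
Level 9 falls in the 9-10 band.
Grid: Level 9-10 × Category E = 990-1380 days.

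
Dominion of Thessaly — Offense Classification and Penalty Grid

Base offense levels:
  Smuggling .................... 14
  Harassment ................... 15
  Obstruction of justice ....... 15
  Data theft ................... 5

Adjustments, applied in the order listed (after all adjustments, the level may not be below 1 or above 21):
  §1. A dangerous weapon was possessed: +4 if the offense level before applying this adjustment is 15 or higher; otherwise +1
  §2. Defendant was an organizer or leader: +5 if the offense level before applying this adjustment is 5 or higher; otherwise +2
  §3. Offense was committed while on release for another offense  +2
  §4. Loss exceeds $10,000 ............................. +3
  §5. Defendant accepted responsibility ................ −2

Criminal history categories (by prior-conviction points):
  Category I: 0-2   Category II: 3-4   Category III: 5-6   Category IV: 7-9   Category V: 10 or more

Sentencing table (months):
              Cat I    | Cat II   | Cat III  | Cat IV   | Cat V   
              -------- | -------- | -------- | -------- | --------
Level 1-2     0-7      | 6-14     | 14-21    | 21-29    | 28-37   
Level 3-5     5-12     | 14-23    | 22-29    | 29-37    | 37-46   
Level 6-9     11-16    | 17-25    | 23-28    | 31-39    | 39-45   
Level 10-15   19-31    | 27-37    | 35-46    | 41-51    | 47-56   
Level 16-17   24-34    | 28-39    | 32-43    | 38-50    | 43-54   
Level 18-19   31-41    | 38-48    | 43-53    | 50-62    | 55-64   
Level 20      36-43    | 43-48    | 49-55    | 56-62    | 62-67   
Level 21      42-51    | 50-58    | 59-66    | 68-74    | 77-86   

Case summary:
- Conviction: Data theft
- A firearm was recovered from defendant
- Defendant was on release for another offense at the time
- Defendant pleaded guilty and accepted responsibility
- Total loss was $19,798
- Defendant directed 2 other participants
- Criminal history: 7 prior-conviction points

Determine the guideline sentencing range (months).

Base offense level for data theft: 5.
§1 applies (level before this adjustment is 5 < 15, so +1): 5 + 1 = 6.
§2 applies (level before this adjustment is 6 ≥ 5, so +5): 6 + 5 = 11.
§3 applies: 11 + 2 = 13.
§4 applies: 13 + 3 = 16.
§5 applies: 16 − 2 = 14.
Final offense level: 14.
Criminal history: 7 prior points → Category IV (7-9).
Level 14 falls in the 10-15 band.
Grid: Level 10-15 × Category IV = 41-51 months.

41-51 months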